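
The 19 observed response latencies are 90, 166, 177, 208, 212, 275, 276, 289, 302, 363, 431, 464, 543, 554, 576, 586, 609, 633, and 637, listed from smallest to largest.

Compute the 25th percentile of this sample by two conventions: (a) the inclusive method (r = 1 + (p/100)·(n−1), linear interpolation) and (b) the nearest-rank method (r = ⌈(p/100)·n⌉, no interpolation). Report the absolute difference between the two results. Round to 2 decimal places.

n = 19.
(a) r = 5.5; between ranks 5 (212) and 6 (275): 243.5.
(b) the nearest-rank method: rank 5 → 212.
|243.5 − 212| = 31.5.

31.50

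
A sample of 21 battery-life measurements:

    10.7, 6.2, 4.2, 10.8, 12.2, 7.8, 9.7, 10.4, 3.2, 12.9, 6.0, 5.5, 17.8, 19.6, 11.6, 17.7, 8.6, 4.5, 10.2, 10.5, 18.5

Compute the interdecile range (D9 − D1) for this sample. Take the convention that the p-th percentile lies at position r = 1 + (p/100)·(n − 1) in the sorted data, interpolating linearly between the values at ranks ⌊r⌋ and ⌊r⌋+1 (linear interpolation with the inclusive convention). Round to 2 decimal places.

Sorted: 3.2, 4.2, 4.5, 5.5, 6.0, 6.2, 7.8, 8.6, 9.7, 10.2, 10.4, 10.5, 10.7, 10.8, 11.6, 12.2, 12.9, 17.7, 17.8, 18.5, 19.6.
n = 21.
P10: r = 3 (integer) → 4.5.
P90: r = 19 (integer) → 17.8.
Difference: 17.8 − 4.5 = 13.3.

13.30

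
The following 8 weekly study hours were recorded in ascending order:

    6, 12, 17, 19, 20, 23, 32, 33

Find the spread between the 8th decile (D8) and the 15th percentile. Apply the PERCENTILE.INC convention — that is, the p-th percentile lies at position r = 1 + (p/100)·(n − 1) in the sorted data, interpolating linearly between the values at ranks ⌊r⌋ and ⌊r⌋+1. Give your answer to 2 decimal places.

n = 8.
P15: r = 2.05; ranks 2–3 are 12, 17; interpolating gives 12.25.
P80: r = 6.6; ranks 6–7 are 23, 32; interpolating gives 28.4.
Difference: 28.4 − 12.25 = 16.15.

16.15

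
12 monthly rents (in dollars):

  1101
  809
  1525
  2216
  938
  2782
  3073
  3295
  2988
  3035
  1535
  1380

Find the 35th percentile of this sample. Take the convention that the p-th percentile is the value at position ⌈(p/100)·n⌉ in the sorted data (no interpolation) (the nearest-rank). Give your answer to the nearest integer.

Sorted: 809, 938, 1101, 1380, 1525, 1535, 2216, 2782, 2988, 3035, 3073, 3295.
n = 12.
Position = ⌈35/100 · 12⌉ = ⌈4.2⌉ = 5.
The value at rank 5 is 1525.

1525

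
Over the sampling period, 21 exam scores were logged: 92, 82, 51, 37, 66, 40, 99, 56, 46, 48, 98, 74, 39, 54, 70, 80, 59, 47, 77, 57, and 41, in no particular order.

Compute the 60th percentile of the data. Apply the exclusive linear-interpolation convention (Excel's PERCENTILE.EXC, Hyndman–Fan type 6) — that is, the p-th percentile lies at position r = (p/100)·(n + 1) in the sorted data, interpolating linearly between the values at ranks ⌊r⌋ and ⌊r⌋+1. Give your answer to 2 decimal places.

66.80

Sorted: 37, 39, 40, 41, 46, 47, 48, 51, 54, 56, 57, 59, 66, 70, 74, 77, 80, 82, 92, 98, 99.
n = 21.
r = (60/100)·(21 + 1) = 13.2.
Rank 13 is 66 and rank 14 is 70.
Interpolate: 66 + 0.2·(70 − 66) = 66 + 0.2·4 = 66.8.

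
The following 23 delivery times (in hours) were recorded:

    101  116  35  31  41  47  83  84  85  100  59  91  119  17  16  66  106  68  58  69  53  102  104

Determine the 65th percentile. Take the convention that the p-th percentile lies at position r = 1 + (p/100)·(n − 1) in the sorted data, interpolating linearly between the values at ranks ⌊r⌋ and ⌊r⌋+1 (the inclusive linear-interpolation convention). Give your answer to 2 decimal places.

86.80

Sorted: 16, 17, 31, 35, 41, 47, 53, 58, 59, 66, 68, 69, 83, 84, 85, 91, 100, 101, 102, 104, 106, 116, 119.
n = 23.
r = 1 + (65/100)·(23 − 1) = 1 + 14.3 = 15.3.
Rank 15 is 85 and rank 16 is 91.
Interpolate: 85 + 0.3·(91 − 85) = 85 + 0.3·6 = 86.8.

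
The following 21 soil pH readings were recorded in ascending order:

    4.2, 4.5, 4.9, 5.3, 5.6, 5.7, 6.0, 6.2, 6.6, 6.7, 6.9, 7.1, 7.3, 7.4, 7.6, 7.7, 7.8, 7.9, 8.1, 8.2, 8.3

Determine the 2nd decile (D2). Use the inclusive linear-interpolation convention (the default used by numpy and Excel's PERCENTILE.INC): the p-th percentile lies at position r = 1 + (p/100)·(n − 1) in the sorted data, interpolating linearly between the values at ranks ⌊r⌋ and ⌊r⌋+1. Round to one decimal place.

5.6

n = 21.
r = 1 + (20/100)·(21 − 1) = 1 + 4 = 5.
r is an integer, so P20 is the value at rank 5: 5.6.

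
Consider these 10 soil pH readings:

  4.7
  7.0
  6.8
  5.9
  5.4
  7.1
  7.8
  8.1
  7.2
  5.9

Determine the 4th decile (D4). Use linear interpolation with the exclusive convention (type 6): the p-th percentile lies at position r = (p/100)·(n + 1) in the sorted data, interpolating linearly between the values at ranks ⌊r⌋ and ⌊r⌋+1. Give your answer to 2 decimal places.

6.26

Sorted: 4.7, 5.4, 5.9, 5.9, 6.8, 7.0, 7.1, 7.2, 7.8, 8.1.
n = 10.
r = (40/100)·(10 + 1) = 4.4.
Rank 4 is 5.9 and rank 5 is 6.8.
Interpolate: 5.9 + 0.4·(6.8 − 5.9) = 5.9 + 0.4·0.9 = 6.26.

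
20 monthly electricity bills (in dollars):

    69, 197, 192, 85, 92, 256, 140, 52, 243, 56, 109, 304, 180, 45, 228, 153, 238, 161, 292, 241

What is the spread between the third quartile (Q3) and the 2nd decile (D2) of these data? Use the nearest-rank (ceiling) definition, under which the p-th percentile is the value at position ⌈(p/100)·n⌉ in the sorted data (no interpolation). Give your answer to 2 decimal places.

Sorted: 45, 52, 56, 69, 85, 92, 109, 140, 153, 161, 180, 192, 197, 228, 238, 241, 243, 256, 292, 304.
n = 20.
P20: rank ⌈20/100·20⌉ = 4 → 69.
P75: rank ⌈75/100·20⌉ = 15 → 238.
Difference: 238 − 69 = 169.

169.00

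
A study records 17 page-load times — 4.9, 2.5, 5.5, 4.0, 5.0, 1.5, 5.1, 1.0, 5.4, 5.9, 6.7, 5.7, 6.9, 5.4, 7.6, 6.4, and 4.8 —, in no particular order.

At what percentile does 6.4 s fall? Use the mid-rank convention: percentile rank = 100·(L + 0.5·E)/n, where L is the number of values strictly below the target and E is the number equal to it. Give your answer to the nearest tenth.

Sorted: 1.0, 1.5, 2.5, 4.0, 4.8, 4.9, 5.0, 5.1, 5.4, 5.4, 5.5, 5.7, 5.9, 6.4, 6.7, 6.9, 7.6.
Count below 6.4: L = 13; count equal: E = 1; n = 17.
Percentile rank = 100·(13 + 0.5·1)/17 = 100·13.5/17 = 79.41.

79.4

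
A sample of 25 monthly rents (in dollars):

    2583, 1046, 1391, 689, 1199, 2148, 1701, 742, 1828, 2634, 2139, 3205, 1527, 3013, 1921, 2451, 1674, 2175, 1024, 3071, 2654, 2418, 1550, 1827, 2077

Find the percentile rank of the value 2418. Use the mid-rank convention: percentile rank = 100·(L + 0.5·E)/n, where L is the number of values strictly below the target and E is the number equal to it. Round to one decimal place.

70.0

Sorted: 689, 742, 1024, 1046, 1199, 1391, 1527, 1550, 1674, 1701, 1827, 1828, 1921, 2077, 2139, 2148, 2175, 2418, 2451, 2583, 2634, 2654, 3013, 3071, 3205.
Count below 2418: L = 17; count equal: E = 1; n = 25.
Percentile rank = 100·(17 + 0.5·1)/25 = 100·17.5/25 = 70.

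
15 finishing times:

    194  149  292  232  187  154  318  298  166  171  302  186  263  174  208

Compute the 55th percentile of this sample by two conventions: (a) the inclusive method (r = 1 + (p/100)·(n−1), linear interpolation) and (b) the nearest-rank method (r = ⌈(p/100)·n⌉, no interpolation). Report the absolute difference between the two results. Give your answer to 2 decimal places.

Sorted: 149, 154, 166, 171, 174, 186, 187, 194, 208, 232, 263, 292, 298, 302, 318.
n = 15.
(a) r = 8.7; between ranks 8 (194) and 9 (208): 203.8.
(b) the nearest-rank method: rank 9 → 208.
|203.8 − 208| = 4.2.

4.20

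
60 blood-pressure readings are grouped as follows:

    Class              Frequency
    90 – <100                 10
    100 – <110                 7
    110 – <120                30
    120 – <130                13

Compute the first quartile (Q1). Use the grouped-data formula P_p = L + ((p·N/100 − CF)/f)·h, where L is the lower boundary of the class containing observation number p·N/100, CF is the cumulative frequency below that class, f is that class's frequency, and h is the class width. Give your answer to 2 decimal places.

N = 60; target position k = 25/100 · 60 = 15.
Cumulative frequencies: 10, 17, 47, 60.
Observation 15 falls in the class 100 – <110.
L = 100, CF = 10, f = 7, h = 10.
P25 = 100 + ((15 − 10)/7)·10 = 100 + 7.14286 = 107.143.

107.14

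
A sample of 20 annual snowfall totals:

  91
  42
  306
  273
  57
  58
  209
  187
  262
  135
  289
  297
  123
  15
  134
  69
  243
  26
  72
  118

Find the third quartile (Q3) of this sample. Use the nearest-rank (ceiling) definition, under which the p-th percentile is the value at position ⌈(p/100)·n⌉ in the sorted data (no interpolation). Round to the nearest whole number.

Sorted: 15, 26, 42, 57, 58, 69, 72, 91, 118, 123, 134, 135, 187, 209, 243, 262, 273, 289, 297, 306.
n = 20.
Position = ⌈75/100 · 20⌉ = ⌈15⌉ = 15.
The value at rank 15 is 243.

243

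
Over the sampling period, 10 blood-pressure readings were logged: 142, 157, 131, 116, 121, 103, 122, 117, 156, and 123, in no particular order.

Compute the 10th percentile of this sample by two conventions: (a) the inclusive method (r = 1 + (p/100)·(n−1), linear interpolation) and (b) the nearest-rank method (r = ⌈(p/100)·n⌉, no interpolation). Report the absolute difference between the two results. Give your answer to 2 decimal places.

11.70

Sorted: 103, 116, 117, 121, 122, 123, 131, 142, 156, 157.
n = 10.
(a) r = 1.9; between ranks 1 (103) and 2 (116): 114.7.
(b) the nearest-rank method: rank 1 → 103.
|114.7 − 103| = 11.7.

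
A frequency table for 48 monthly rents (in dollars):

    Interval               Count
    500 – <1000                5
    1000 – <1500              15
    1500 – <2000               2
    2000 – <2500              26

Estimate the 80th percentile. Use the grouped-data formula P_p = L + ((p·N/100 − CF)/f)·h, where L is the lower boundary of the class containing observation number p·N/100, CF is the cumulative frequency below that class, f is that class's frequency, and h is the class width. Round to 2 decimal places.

2315.38

N = 48; target position k = 80/100 · 48 = 38.4.
Cumulative frequencies: 5, 20, 22, 48.
Observation 38.4 falls in the class 2000 – <2500.
L = 2000, CF = 22, f = 26, h = 500.
P80 = 2000 + ((38.4 − 22)/26)·500 = 2000 + 315.385 = 2315.38.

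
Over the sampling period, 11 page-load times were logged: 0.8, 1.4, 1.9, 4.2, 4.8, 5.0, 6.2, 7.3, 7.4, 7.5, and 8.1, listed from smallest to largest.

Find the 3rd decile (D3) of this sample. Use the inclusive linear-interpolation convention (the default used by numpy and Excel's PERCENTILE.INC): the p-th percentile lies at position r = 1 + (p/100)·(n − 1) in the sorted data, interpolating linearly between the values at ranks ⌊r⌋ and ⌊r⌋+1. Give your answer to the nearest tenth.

n = 11.
r = 1 + (30/100)·(11 − 1) = 1 + 3 = 4.
r is an integer, so P30 is the value at rank 4: 4.2.

4.2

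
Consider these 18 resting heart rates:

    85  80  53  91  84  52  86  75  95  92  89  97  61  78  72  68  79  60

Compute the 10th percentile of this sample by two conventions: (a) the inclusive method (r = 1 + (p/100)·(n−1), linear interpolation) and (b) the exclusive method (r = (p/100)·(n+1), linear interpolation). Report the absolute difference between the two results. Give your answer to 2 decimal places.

5.00

Sorted: 52, 53, 60, 61, 68, 72, 75, 78, 79, 80, 84, 85, 86, 89, 91, 92, 95, 97.
n = 18.
(a) r = 2.7; between ranks 2 (53) and 3 (60): 57.9.
(b) r = 1.9; between ranks 1 (52) and 2 (53): 52.9.
|57.9 − 52.9| = 5.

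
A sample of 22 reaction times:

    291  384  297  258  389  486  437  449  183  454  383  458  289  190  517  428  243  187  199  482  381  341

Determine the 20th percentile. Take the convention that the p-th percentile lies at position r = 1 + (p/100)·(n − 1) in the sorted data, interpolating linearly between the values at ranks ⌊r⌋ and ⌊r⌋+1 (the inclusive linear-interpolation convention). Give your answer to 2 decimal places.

246.00

Sorted: 183, 187, 190, 199, 243, 258, 289, 291, 297, 341, 381, 383, 384, 389, 428, 437, 449, 454, 458, 482, 486, 517.
n = 22.
r = 1 + (20/100)·(22 − 1) = 1 + 4.2 = 5.2.
Rank 5 is 243 and rank 6 is 258.
Interpolate: 243 + 0.2·(258 − 243) = 243 + 0.2·15 = 246.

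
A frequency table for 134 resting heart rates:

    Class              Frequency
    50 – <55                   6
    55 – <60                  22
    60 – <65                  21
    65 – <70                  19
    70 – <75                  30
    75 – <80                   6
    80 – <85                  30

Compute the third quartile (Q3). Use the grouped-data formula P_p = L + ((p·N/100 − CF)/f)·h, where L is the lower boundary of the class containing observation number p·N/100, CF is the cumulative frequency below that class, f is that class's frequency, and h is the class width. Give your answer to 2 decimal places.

77.08

N = 134; target position k = 75/100 · 134 = 100.5.
Cumulative frequencies: 6, 28, 49, 68, 98, 104, 134.
Observation 100.5 falls in the class 75 – <80.
L = 75, CF = 98, f = 6, h = 5.
P75 = 75 + ((100.5 − 98)/6)·5 = 75 + 2.08333 = 77.0833.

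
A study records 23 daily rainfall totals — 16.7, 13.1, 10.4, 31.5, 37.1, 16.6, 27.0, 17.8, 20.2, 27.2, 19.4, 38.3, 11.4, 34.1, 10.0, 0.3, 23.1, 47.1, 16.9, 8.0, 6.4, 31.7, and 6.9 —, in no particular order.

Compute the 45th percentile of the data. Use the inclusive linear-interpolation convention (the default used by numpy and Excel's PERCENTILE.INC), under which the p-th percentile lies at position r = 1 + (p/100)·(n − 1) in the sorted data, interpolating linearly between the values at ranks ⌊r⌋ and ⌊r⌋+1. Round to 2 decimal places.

16.88

Sorted: 0.3, 6.4, 6.9, 8.0, 10.0, 10.4, 11.4, 13.1, 16.6, 16.7, 16.9, 17.8, 19.4, 20.2, 23.1, 27.0, 27.2, 31.5, 31.7, 34.1, 37.1, 38.3, 47.1.
n = 23.
r = 1 + (45/100)·(23 − 1) = 1 + 9.9 = 10.9.
Rank 10 is 16.7 and rank 11 is 16.9.
Interpolate: 16.7 + 0.9·(16.9 − 16.7) = 16.7 + 0.9·0.2 = 16.88.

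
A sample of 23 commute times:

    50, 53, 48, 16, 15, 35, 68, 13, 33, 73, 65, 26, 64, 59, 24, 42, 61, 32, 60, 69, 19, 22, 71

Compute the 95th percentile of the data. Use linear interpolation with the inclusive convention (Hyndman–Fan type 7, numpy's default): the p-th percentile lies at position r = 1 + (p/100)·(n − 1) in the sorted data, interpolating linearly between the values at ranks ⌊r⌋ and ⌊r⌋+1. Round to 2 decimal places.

70.80

Sorted: 13, 15, 16, 19, 22, 24, 26, 32, 33, 35, 42, 48, 50, 53, 59, 60, 61, 64, 65, 68, 69, 71, 73.
n = 23.
r = 1 + (95/100)·(23 − 1) = 1 + 20.9 = 21.9.
Rank 21 is 69 and rank 22 is 71.
Interpolate: 69 + 0.9·(71 − 69) = 69 + 0.9·2 = 70.8.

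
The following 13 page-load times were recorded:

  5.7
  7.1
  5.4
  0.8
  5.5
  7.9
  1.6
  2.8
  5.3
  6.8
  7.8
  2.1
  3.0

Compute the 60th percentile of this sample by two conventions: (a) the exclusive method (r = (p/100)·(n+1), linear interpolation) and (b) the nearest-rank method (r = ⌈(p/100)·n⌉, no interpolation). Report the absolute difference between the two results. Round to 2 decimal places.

Sorted: 0.8, 1.6, 2.1, 2.8, 3.0, 5.3, 5.4, 5.5, 5.7, 6.8, 7.1, 7.8, 7.9.
n = 13.
(a) r = 8.4; between ranks 8 (5.5) and 9 (5.7): 5.58.
(b) the nearest-rank method: rank 8 → 5.5.
|5.58 − 5.5| = 0.08.

0.08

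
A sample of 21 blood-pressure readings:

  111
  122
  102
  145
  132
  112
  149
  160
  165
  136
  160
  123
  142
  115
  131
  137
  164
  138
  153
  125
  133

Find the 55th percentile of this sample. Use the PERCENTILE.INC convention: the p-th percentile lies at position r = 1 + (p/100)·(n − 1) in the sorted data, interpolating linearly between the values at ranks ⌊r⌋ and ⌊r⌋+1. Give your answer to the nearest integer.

Sorted: 102, 111, 112, 115, 122, 123, 125, 131, 132, 133, 136, 137, 138, 142, 145, 149, 153, 160, 160, 164, 165.
n = 21.
r = 1 + (55/100)·(21 − 1) = 1 + 11 = 12.
r is an integer, so P55 is the value at rank 12: 137.

137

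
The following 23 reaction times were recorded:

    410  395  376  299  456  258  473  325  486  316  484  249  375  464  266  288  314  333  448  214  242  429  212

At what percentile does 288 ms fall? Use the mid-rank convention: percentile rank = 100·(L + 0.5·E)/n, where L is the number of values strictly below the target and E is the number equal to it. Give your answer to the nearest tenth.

Sorted: 212, 214, 242, 249, 258, 266, 288, 299, 314, 316, 325, 333, 375, 376, 395, 410, 429, 448, 456, 464, 473, 484, 486.
Count below 288: L = 6; count equal: E = 1; n = 23.
Percentile rank = 100·(6 + 0.5·1)/23 = 100·6.5/23 = 28.26.

28.3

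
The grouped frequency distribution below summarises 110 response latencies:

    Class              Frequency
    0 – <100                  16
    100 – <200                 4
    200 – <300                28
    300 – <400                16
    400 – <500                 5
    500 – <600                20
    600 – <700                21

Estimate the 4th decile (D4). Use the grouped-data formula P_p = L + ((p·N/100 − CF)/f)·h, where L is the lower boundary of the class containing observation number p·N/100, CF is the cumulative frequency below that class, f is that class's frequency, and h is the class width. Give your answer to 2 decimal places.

285.71

N = 110; target position k = 40/100 · 110 = 44.
Cumulative frequencies: 16, 20, 48, 64, 69, 89, 110.
Observation 44 falls in the class 200 – <300.
L = 200, CF = 20, f = 28, h = 100.
P40 = 200 + ((44 − 20)/28)·100 = 200 + 85.7143 = 285.714.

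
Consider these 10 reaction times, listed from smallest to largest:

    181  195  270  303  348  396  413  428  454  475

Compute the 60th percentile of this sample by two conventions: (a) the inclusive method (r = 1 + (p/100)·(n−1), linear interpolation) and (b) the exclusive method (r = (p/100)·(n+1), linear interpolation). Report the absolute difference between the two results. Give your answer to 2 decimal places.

3.40

n = 10.
(a) r = 6.4; between ranks 6 (396) and 7 (413): 402.8.
(b) r = 6.6; between ranks 6 (396) and 7 (413): 406.2.
|402.8 − 406.2| = 3.4.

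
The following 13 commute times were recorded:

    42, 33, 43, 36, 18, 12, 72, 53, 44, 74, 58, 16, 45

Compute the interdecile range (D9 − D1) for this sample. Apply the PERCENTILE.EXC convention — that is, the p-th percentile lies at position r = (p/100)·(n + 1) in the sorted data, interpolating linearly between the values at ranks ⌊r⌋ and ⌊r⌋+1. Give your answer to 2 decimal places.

Sorted: 12, 16, 18, 33, 36, 42, 43, 44, 45, 53, 58, 72, 74.
n = 13.
P10: r = 1.4; ranks 1–2 are 12, 16; interpolating gives 13.6.
P90: r = 12.6; ranks 12–13 are 72, 74; interpolating gives 73.2.
Difference: 73.2 − 13.6 = 59.6.

59.60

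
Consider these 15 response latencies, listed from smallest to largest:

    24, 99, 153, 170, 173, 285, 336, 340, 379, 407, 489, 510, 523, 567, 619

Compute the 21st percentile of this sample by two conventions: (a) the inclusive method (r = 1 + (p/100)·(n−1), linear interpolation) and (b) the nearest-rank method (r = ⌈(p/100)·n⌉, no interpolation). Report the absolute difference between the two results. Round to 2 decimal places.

n = 15.
(a) r = 3.94; between ranks 3 (153) and 4 (170): 168.98.
(b) the nearest-rank method: rank 4 → 170.
|168.98 − 170| = 1.02.

1.02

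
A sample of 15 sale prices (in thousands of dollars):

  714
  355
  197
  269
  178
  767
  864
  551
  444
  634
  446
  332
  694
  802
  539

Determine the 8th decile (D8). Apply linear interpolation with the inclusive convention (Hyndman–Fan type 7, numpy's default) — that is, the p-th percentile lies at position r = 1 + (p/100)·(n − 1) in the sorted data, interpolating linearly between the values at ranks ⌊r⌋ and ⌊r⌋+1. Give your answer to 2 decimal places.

Sorted: 178, 197, 269, 332, 355, 444, 446, 539, 551, 634, 694, 714, 767, 802, 864.
n = 15.
r = 1 + (80/100)·(15 − 1) = 1 + 11.2 = 12.2.
Rank 12 is 714 and rank 13 is 767.
Interpolate: 714 + 0.2·(767 − 714) = 714 + 0.2·53 = 724.6.

724.60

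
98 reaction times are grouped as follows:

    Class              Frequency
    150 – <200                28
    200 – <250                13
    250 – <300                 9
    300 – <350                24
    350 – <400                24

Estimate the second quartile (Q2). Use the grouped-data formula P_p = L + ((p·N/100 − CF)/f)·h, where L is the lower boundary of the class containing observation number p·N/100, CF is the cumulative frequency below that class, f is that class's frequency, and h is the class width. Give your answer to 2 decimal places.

N = 98; target position k = 50/100 · 98 = 49.
Cumulative frequencies: 28, 41, 50, 74, 98.
Observation 49 falls in the class 250 – <300.
L = 250, CF = 41, f = 9, h = 50.
P50 = 250 + ((49 − 41)/9)·50 = 250 + 44.4444 = 294.444.

294.44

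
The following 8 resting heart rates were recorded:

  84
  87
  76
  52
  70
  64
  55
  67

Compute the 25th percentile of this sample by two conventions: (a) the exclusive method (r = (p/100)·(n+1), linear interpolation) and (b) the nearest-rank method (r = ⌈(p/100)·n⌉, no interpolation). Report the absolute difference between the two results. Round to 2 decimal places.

2.25

Sorted: 52, 55, 64, 67, 70, 76, 84, 87.
n = 8.
(a) r = 2.25; between ranks 2 (55) and 3 (64): 57.25.
(b) the nearest-rank method: rank 2 → 55.
|57.25 − 55| = 2.25.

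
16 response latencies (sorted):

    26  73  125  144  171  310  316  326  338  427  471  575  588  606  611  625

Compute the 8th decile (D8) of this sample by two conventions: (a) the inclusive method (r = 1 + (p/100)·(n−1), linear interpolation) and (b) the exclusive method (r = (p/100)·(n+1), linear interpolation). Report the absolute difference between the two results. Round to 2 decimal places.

10.80

n = 16.
(a) r = 13 → value at rank 13 = 588.
(b) r = 13.6; between ranks 13 (588) and 14 (606): 598.8.
|588 − 598.8| = 10.8.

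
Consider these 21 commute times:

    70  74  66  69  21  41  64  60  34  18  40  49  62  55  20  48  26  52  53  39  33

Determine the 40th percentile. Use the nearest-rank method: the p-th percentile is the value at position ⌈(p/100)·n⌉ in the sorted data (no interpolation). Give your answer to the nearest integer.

Sorted: 18, 20, 21, 26, 33, 34, 39, 40, 41, 48, 49, 52, 53, 55, 60, 62, 64, 66, 69, 70, 74.
n = 21.
Position = ⌈40/100 · 21⌉ = ⌈8.4⌉ = 9.
The value at rank 9 is 41.

41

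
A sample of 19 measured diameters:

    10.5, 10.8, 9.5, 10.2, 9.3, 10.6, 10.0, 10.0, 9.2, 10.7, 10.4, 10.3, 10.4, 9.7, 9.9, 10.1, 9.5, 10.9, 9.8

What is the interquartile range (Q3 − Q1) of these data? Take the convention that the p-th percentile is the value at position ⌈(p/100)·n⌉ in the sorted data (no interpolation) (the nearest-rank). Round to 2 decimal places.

Sorted: 9.2, 9.3, 9.5, 9.5, 9.7, 9.8, 9.9, 10.0, 10.0, 10.1, 10.2, 10.3, 10.4, 10.4, 10.5, 10.6, 10.7, 10.8, 10.9.
n = 19.
P25: rank ⌈25/100·19⌉ = 5 → 9.7.
P75: rank ⌈75/100·19⌉ = 15 → 10.5.
Difference: 10.5 − 9.7 = 0.8.

0.80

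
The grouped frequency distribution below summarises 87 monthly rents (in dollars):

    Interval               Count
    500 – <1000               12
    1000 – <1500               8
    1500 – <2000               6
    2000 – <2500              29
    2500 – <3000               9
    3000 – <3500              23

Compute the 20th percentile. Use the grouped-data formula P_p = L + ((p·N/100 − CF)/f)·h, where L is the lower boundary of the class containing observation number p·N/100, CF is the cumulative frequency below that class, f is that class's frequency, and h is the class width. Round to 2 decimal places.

1337.50

N = 87; target position k = 20/100 · 87 = 17.4.
Cumulative frequencies: 12, 20, 26, 55, 64, 87.
Observation 17.4 falls in the class 1000 – <1500.
L = 1000, CF = 12, f = 8, h = 500.
P20 = 1000 + ((17.4 − 12)/8)·500 = 1000 + 337.5 = 1337.5.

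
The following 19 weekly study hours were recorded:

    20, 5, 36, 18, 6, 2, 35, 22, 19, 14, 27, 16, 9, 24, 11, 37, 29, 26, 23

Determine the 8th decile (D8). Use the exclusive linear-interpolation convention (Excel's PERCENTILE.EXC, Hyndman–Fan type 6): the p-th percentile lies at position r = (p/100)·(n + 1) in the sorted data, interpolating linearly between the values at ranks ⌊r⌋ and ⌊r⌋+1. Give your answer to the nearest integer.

29

Sorted: 2, 5, 6, 9, 11, 14, 16, 18, 19, 20, 22, 23, 24, 26, 27, 29, 35, 36, 37.
n = 19.
r = (80/100)·(19 + 1) = 16.
r is an integer, so P80 is the value at rank 16: 29.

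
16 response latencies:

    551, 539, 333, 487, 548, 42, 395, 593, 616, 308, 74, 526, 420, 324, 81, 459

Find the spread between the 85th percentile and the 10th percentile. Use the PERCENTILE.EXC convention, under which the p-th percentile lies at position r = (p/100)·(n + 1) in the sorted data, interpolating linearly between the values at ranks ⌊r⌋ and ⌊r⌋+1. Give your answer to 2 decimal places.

Sorted: 42, 74, 81, 308, 324, 333, 395, 420, 459, 487, 526, 539, 548, 551, 593, 616.
n = 16.
P10: r = 1.7; ranks 1–2 are 42, 74; interpolating gives 64.4.
P85: r = 14.45; ranks 14–15 are 551, 593; interpolating gives 569.9.
Difference: 569.9 − 64.4 = 505.5.

505.50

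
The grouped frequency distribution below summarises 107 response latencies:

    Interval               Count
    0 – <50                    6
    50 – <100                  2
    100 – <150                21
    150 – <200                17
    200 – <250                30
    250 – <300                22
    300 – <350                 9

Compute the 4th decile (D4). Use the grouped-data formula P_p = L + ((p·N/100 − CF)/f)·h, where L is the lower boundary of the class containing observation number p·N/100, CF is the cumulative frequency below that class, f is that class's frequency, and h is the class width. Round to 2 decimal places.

N = 107; target position k = 40/100 · 107 = 42.8.
Cumulative frequencies: 6, 8, 29, 46, 76, 98, 107.
Observation 42.8 falls in the class 150 – <200.
L = 150, CF = 29, f = 17, h = 50.
P40 = 150 + ((42.8 − 29)/17)·50 = 150 + 40.5882 = 190.588.

190.59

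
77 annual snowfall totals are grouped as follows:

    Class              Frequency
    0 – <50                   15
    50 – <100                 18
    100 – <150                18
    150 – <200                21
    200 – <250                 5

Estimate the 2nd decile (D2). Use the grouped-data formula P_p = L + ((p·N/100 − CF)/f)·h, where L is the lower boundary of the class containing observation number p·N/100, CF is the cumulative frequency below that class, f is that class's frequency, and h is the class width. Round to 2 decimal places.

51.11

N = 77; target position k = 20/100 · 77 = 15.4.
Cumulative frequencies: 15, 33, 51, 72, 77.
Observation 15.4 falls in the class 50 – <100.
L = 50, CF = 15, f = 18, h = 50.
P20 = 50 + ((15.4 − 15)/18)·50 = 50 + 1.11111 = 51.1111.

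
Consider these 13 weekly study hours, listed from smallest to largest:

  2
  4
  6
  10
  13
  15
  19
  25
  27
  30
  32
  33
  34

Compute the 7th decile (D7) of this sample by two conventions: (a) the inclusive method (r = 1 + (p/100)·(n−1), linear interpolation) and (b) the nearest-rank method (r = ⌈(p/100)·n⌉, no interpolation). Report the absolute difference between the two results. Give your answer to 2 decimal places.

n = 13.
(a) r = 9.4; between ranks 9 (27) and 10 (30): 28.2.
(b) the nearest-rank method: rank 10 → 30.
|28.2 − 30| = 1.8.

1.80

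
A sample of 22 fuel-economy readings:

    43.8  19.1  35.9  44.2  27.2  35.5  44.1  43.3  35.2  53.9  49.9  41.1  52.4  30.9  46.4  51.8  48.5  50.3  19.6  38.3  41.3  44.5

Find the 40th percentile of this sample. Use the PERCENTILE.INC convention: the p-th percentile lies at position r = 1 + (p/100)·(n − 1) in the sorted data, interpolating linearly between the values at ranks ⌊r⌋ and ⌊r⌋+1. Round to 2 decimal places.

Sorted: 19.1, 19.6, 27.2, 30.9, 35.2, 35.5, 35.9, 38.3, 41.1, 41.3, 43.3, 43.8, 44.1, 44.2, 44.5, 46.4, 48.5, 49.9, 50.3, 51.8, 52.4, 53.9.
n = 22.
r = 1 + (40/100)·(22 − 1) = 1 + 8.4 = 9.4.
Rank 9 is 41.1 and rank 10 is 41.3.
Interpolate: 41.1 + 0.4·(41.3 − 41.1) = 41.1 + 0.4·0.2 = 41.18.

41.18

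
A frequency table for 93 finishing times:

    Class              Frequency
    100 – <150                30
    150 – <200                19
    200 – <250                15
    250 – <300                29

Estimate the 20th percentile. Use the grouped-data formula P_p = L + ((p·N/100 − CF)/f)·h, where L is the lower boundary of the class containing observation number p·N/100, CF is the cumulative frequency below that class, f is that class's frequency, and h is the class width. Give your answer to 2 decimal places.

131.00

N = 93; target position k = 20/100 · 93 = 18.6.
Cumulative frequencies: 30, 49, 64, 93.
Observation 18.6 falls in the class 100 – <150.
L = 100, CF = 0, f = 30, h = 50.
P20 = 100 + ((18.6 − 0)/30)·50 = 100 + 31 = 131.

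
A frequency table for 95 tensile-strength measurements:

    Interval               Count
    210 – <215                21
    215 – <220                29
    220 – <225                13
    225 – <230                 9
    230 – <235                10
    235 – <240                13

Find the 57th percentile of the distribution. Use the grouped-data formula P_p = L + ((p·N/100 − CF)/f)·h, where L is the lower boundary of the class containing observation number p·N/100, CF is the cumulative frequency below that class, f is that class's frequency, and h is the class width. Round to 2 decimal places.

N = 95; target position k = 57/100 · 95 = 54.15.
Cumulative frequencies: 21, 50, 63, 72, 82, 95.
Observation 54.15 falls in the class 220 – <225.
L = 220, CF = 50, f = 13, h = 5.
P57 = 220 + ((54.15 − 50)/13)·5 = 220 + 1.59615 = 221.596.

221.60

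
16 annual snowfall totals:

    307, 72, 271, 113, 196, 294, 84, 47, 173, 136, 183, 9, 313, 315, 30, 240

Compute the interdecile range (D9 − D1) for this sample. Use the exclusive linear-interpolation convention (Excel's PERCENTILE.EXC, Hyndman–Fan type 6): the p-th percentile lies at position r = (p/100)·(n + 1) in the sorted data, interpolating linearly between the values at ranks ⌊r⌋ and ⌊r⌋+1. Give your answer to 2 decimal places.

Sorted: 9, 30, 47, 72, 84, 113, 136, 173, 183, 196, 240, 271, 294, 307, 313, 315.
n = 16.
P10: r = 1.7; ranks 1–2 are 9, 30; interpolating gives 23.7.
P90: r = 15.3; ranks 15–16 are 313, 315; interpolating gives 313.6.
Difference: 313.6 − 23.7 = 289.9.

289.90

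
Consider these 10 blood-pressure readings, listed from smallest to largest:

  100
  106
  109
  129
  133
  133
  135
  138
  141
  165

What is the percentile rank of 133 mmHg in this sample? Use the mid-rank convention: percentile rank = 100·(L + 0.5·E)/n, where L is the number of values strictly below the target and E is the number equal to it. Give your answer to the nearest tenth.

Count below 133: L = 4; count equal: E = 2; n = 10.
Percentile rank = 100·(4 + 0.5·2)/10 = 100·5/10 = 50.

50.0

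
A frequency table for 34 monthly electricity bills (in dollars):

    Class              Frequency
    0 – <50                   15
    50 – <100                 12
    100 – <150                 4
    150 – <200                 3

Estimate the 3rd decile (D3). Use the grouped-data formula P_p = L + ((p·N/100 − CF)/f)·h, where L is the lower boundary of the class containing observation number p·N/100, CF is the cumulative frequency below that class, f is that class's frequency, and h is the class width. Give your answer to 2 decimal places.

34.00

N = 34; target position k = 30/100 · 34 = 10.2.
Cumulative frequencies: 15, 27, 31, 34.
Observation 10.2 falls in the class 0 – <50.
L = 0, CF = 0, f = 15, h = 50.
P30 = 0 + ((10.2 − 0)/15)·50 = 0 + 34 = 34.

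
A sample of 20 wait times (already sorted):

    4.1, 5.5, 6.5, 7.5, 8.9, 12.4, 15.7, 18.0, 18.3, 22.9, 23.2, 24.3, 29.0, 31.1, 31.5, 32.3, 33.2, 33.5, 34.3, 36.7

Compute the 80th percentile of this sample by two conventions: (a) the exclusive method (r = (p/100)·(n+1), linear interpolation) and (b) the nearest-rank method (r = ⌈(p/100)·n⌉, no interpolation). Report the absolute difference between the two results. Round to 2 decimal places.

0.72

n = 20.
(a) r = 16.8; between ranks 16 (32.3) and 17 (33.2): 33.02.
(b) the nearest-rank method: rank 16 → 32.3.
|33.02 − 32.3| = 0.72.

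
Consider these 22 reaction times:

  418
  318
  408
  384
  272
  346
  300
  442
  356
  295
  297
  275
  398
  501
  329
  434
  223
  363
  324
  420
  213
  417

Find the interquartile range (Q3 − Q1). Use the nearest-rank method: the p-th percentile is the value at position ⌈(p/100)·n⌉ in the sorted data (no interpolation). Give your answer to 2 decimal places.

120.00

Sorted: 213, 223, 272, 275, 295, 297, 300, 318, 324, 329, 346, 356, 363, 384, 398, 408, 417, 418, 420, 434, 442, 501.
n = 22.
P25: rank ⌈25/100·22⌉ = 6 → 297.
P75: rank ⌈75/100·22⌉ = 17 → 417.
Difference: 417 − 297 = 120.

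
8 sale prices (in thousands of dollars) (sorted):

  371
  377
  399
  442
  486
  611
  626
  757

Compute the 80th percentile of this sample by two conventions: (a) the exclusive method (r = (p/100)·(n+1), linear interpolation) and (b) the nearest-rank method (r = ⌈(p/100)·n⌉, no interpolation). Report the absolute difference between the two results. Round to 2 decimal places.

26.20

n = 8.
(a) r = 7.2; between ranks 7 (626) and 8 (757): 652.2.
(b) the nearest-rank method: rank 7 → 626.
|652.2 − 626| = 26.2.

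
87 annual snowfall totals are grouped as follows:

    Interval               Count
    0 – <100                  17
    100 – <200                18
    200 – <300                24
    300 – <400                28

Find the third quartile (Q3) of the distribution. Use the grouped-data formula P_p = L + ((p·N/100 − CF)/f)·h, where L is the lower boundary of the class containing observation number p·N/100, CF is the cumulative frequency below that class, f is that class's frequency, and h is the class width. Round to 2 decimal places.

322.32

N = 87; target position k = 75/100 · 87 = 65.25.
Cumulative frequencies: 17, 35, 59, 87.
Observation 65.25 falls in the class 300 – <400.
L = 300, CF = 59, f = 28, h = 100.
P75 = 300 + ((65.25 − 59)/28)·100 = 300 + 22.3214 = 322.321.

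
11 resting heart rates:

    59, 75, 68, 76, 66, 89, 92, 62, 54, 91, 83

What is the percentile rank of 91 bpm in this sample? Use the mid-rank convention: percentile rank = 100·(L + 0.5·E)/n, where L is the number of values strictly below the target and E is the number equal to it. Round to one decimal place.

86.4

Sorted: 54, 59, 62, 66, 68, 75, 76, 83, 89, 91, 92.
Count below 91: L = 9; count equal: E = 1; n = 11.
Percentile rank = 100·(9 + 0.5·1)/11 = 100·9.5/11 = 86.36.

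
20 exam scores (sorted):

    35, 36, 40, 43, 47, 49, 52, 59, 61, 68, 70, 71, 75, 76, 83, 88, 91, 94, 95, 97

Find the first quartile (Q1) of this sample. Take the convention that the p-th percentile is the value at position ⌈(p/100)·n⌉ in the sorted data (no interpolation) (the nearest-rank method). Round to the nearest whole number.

47

n = 20.
Position = ⌈25/100 · 20⌉ = ⌈5⌉ = 5.
The value at rank 5 is 47.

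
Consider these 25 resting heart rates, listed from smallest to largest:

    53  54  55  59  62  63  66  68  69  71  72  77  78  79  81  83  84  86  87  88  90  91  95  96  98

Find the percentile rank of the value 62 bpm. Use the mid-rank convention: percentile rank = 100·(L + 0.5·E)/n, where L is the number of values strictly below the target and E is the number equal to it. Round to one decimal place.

18.0

Count below 62: L = 4; count equal: E = 1; n = 25.
Percentile rank = 100·(4 + 0.5·1)/25 = 100·4.5/25 = 18.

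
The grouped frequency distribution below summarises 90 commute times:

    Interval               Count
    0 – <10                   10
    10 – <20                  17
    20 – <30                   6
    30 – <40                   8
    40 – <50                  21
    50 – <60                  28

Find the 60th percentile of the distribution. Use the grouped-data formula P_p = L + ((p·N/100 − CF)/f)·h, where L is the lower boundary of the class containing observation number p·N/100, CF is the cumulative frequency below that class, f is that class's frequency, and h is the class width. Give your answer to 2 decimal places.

46.19

N = 90; target position k = 60/100 · 90 = 54.
Cumulative frequencies: 10, 27, 33, 41, 62, 90.
Observation 54 falls in the class 40 – <50.
L = 40, CF = 41, f = 21, h = 10.
P60 = 40 + ((54 − 41)/21)·10 = 40 + 6.19048 = 46.1905.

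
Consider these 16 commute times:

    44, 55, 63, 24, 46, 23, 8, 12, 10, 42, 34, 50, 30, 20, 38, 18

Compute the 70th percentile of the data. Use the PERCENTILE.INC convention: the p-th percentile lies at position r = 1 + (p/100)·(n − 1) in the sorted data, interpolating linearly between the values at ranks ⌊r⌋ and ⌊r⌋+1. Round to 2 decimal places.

43.00

Sorted: 8, 10, 12, 18, 20, 23, 24, 30, 34, 38, 42, 44, 46, 50, 55, 63.
n = 16.
r = 1 + (70/100)·(16 − 1) = 1 + 10.5 = 11.5.
Rank 11 is 42 and rank 12 is 44.
Interpolate: 42 + 0.5·(44 − 42) = 42 + 0.5·2 = 43.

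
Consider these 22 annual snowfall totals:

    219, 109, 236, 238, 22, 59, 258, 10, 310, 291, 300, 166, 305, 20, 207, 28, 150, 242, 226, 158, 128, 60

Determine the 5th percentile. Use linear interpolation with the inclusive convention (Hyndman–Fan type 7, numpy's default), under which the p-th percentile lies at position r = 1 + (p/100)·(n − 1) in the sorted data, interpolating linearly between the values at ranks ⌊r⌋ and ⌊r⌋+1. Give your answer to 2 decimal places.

20.10

Sorted: 10, 20, 22, 28, 59, 60, 109, 128, 150, 158, 166, 207, 219, 226, 236, 238, 242, 258, 291, 300, 305, 310.
n = 22.
r = 1 + (5/100)·(22 − 1) = 1 + 1.05 = 2.05.
Rank 2 is 20 and rank 3 is 22.
Interpolate: 20 + 0.05·(22 − 20) = 20 + 0.05·2 = 20.1.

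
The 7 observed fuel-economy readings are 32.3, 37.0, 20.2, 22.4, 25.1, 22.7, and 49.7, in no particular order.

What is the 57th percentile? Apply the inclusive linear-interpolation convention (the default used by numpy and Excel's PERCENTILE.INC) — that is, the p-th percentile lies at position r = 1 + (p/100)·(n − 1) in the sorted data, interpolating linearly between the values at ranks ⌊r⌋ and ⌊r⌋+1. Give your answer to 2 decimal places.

Sorted: 20.2, 22.4, 22.7, 25.1, 32.3, 37.0, 49.7.
n = 7.
r = 1 + (57/100)·(7 − 1) = 1 + 3.42 = 4.42.
Rank 4 is 25.1 and rank 5 is 32.3.
Interpolate: 25.1 + 0.42·(32.3 − 25.1) = 25.1 + 0.42·7.2 = 28.124.

28.12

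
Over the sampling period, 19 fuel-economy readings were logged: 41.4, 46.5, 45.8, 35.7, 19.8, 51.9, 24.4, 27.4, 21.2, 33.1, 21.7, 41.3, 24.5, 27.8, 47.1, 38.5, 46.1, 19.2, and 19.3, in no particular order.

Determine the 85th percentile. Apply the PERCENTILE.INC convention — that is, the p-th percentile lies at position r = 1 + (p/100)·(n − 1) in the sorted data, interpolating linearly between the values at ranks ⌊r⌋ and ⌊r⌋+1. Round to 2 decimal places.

46.22

Sorted: 19.2, 19.3, 19.8, 21.2, 21.7, 24.4, 24.5, 27.4, 27.8, 33.1, 35.7, 38.5, 41.3, 41.4, 45.8, 46.1, 46.5, 47.1, 51.9.
n = 19.
r = 1 + (85/100)·(19 − 1) = 1 + 15.3 = 16.3.
Rank 16 is 46.1 and rank 17 is 46.5.
Interpolate: 46.1 + 0.3·(46.5 − 46.1) = 46.1 + 0.3·0.4 = 46.22.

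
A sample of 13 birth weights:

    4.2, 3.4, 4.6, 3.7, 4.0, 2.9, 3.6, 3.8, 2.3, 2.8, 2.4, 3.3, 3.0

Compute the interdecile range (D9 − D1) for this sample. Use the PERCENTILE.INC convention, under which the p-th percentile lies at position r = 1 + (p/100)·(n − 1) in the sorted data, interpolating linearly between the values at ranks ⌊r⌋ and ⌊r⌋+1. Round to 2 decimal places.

Sorted: 2.3, 2.4, 2.8, 2.9, 3.0, 3.3, 3.4, 3.6, 3.7, 3.8, 4.0, 4.2, 4.6.
n = 13.
P10: r = 2.2; ranks 2–3 are 2.4, 2.8; interpolating gives 2.48.
P90: r = 11.8; ranks 11–12 are 4.0, 4.2; interpolating gives 4.16.
Difference: 4.16 − 2.48 = 1.68.

1.68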